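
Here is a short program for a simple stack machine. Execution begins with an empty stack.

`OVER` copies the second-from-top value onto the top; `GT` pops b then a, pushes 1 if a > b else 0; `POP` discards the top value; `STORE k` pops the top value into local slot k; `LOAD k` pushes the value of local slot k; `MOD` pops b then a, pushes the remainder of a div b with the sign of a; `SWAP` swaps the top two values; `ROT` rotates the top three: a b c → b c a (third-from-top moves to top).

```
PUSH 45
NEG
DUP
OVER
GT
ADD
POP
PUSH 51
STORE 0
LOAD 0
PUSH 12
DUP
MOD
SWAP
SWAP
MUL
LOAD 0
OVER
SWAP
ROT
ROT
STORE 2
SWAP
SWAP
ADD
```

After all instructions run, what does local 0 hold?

PUSH 45  45
NEG      -45
DUP      -45 -45
OVER     -45 -45 -45
GT       -45 0
ADD      -45
POP      (empty)
PUSH 51  51
STORE 0  (empty)
LOAD 0   51
PUSH 12  51 12
DUP      51 12 12
MOD      51 0
SWAP     0 51
SWAP     51 0
MUL      0
LOAD 0   0 51
OVER     0 51 0
SWAP     0 0 51
ROT      0 51 0
ROT      51 0 0
STORE 2  51 0
SWAP     0 51
SWAP     51 0
ADD      51

51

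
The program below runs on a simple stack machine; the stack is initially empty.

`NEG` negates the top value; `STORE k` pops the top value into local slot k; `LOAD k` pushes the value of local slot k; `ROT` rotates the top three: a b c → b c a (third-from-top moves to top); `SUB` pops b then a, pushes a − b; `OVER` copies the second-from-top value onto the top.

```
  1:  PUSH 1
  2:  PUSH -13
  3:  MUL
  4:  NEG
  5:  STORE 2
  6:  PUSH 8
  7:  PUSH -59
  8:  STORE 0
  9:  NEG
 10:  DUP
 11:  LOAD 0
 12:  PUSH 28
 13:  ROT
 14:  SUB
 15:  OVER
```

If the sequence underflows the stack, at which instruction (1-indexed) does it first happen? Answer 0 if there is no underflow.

0

PUSH 1   : [1]
PUSH -13 : [1, -13]
MUL      : [-13]
NEG      : [13]
STORE 2  : []
PUSH 8   : [8]
PUSH -59 : [8, -59]
STORE 0  : [8]
NEG      : [-8]
DUP      : [-8, -8]
LOAD 0   : [-8, -8, -59]
PUSH 28  : [-8, -8, -59, 28]
ROT      : [-8, -59, 28, -8]
SUB      : [-8, -59, 36]
OVER     : [-8, -59, 36, -59]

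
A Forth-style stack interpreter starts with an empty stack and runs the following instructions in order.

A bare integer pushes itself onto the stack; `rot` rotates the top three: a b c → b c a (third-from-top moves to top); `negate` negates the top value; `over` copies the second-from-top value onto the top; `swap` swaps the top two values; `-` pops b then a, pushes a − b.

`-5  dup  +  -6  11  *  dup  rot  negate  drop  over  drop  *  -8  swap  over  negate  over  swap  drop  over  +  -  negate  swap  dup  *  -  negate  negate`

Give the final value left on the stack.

-5     → -5
dup    → -5 -5
+      → -10
-6     → -10 -6
11     → -10 -6 11
*      → -10 -66
dup    → -10 -66 -66
rot    → -66 -66 -10
negate → -66 -66 10
drop   → -66 -66
over   → -66 -66 -66
drop   → -66 -66
*      → 4356
-8     → 4356 -8
swap   → -8 4356
over   → -8 4356 -8
negate → -8 4356 8
over   → -8 4356 8 4356
swap   → -8 4356 4356 8
drop   → -8 4356 4356
over   → -8 4356 4356 4356
+      → -8 4356 8712
-      → -8 -4356
negate → -8 4356
swap   → 4356 -8
dup    → 4356 -8 -8
*      → 4356 64
-      → 4292
negate → -4292
negate → 4292

4292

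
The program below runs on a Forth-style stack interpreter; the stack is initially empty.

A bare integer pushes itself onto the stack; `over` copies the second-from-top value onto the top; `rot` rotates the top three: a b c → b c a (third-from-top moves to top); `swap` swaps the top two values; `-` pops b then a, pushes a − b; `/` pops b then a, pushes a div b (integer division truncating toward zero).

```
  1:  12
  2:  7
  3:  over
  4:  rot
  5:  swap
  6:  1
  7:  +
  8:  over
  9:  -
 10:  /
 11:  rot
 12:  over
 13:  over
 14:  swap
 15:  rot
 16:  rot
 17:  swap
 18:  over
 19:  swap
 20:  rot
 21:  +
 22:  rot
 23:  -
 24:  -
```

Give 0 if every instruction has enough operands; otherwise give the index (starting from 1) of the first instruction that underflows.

11

12   -> [12]
7    -> [12, 7]
over -> [12, 7, 12]
rot  -> [7, 12, 12]
swap -> [7, 12, 12]
1    -> [7, 12, 12, 1]
+    -> [7, 12, 13]
over -> [7, 12, 13, 12]
-    -> [7, 12, 1]
/    -> [7, 12]
rot  — needs 3 operands, stack has 2 → underflow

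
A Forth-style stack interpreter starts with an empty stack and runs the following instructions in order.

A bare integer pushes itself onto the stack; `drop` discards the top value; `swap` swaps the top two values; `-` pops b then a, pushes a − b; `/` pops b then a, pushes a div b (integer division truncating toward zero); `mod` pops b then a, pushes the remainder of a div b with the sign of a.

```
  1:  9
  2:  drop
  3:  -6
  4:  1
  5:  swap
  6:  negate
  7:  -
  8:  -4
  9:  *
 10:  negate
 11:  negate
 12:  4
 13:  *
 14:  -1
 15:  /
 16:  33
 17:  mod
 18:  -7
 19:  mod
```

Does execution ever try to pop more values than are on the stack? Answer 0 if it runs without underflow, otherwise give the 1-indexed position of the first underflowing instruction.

9      → [9]
drop   → []
-6     → [-6]
1      → [-6, 1]
swap   → [1, -6]
negate → [1, 6]
-      → [-5]
-4     → [-5, -4]
*      → [20]
negate → [-20]
negate → [20]
4      → [20, 4]
*      → [80]
-1     → [80, -1]
/      → [-80]
33     → [-80, 33]
mod    → [-14]
-7     → [-14, -7]
mod    → [0]

0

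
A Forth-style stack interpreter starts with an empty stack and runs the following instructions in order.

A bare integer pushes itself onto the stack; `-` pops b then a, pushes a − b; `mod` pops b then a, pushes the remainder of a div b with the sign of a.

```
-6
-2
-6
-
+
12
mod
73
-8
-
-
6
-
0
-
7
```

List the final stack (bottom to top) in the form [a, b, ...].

-6  → -6
-2  → -6 -2
-6  → -6 -2 -6
-   → -6 4
+   → -2
12  → -2 12
mod → -2
73  → -2 73
-8  → -2 73 -8
-   → -2 81
-   → -83
6   → -83 6
-   → -89
0   → -89 0
-   → -89
7   → -89 7

[-89, 7]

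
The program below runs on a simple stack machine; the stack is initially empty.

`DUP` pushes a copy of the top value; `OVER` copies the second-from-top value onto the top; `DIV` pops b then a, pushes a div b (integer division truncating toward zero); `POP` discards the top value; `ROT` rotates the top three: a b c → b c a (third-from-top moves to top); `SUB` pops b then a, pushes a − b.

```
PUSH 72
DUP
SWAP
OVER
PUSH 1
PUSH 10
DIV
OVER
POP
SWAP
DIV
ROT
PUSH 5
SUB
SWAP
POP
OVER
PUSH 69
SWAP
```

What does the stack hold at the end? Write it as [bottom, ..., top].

PUSH 72 : 72
DUP     : 72 72
SWAP    : 72 72
OVER    : 72 72 72
PUSH 1  : 72 72 72 1
PUSH 10 : 72 72 72 1 10
DIV     : 72 72 72 0
OVER    : 72 72 72 0 72
POP     : 72 72 72 0
SWAP    : 72 72 0 72
DIV     : 72 72 0
ROT     : 72 0 72
PUSH 5  : 72 0 72 5
SUB     : 72 0 67
SWAP    : 72 67 0
POP     : 72 67
OVER    : 72 67 72
PUSH 69 : 72 67 72 69
SWAP    : 72 67 69 72

[72, 67, 69, 72]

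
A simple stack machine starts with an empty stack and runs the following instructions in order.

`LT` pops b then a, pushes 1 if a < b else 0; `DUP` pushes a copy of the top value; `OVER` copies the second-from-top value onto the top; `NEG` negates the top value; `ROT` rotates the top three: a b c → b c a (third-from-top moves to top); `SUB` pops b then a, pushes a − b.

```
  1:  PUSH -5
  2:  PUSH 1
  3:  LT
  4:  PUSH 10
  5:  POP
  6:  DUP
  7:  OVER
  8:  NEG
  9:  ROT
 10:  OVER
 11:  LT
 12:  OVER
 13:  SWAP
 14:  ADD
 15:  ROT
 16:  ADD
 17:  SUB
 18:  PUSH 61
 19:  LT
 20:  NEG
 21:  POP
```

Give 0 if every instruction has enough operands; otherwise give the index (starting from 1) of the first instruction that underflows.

PUSH -5 → [-5]
PUSH 1  → [-5, 1]
LT      → [1]
PUSH 10 → [1, 10]
POP     → [1]
DUP     → [1, 1]
OVER    → [1, 1, 1]
NEG     → [1, 1, -1]
ROT     → [1, -1, 1]
OVER    → [1, -1, 1, -1]
LT      → [1, -1, 0]
OVER    → [1, -1, 0, -1]
SWAP    → [1, -1, -1, 0]
ADD     → [1, -1, -1]
ROT     → [-1, -1, 1]
ADD     → [-1, 0]
SUB     → [-1]
PUSH 61 → [-1, 61]
LT      → [1]
NEG     → [-1]
POP     → []

0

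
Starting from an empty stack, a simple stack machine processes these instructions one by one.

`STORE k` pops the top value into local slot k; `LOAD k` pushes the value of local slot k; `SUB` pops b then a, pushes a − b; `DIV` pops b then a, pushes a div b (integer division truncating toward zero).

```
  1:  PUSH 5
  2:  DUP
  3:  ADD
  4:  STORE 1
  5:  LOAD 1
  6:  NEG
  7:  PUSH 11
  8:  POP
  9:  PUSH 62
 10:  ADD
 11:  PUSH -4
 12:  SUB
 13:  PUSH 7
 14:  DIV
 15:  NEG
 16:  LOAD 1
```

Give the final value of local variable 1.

PUSH 5   5
DUP      5 5
ADD      10
STORE 1  (empty)
LOAD 1   10
NEG      -10
PUSH 11  -10 11
POP      -10
PUSH 62  -10 62
ADD      52
PUSH -4  52 -4
SUB      56
PUSH 7   56 7
DIV      8
NEG      -8
LOAD 1   -8 10

10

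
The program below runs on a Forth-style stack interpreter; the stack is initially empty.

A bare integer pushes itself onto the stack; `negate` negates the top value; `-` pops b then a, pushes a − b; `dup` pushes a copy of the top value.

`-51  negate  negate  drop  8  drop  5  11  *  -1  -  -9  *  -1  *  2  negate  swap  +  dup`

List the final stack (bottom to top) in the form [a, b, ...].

-51    -> -51
negate -> 51
negate -> -51
drop   -> (empty)
8      -> 8
drop   -> (empty)
5      -> 5
11     -> 5 11
*      -> 55
-1     -> 55 -1
-      -> 56
-9     -> 56 -9
*      -> -504
-1     -> -504 -1
*      -> 504
2      -> 504 2
negate -> 504 -2
swap   -> -2 504
+      -> 502
dup    -> 502 502

[502, 502]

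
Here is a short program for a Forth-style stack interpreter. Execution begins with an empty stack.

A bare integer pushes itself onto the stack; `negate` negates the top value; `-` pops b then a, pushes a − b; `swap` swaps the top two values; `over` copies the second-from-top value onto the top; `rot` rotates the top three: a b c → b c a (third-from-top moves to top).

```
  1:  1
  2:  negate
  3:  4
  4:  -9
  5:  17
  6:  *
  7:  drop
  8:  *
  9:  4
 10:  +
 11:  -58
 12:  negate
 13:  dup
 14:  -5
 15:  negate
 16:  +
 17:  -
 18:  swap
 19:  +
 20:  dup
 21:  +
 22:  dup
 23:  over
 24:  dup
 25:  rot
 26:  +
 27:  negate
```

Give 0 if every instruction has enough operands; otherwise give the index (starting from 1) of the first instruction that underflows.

1      -> 1
negate -> -1
4      -> -1 4
-9     -> -1 4 -9
17     -> -1 4 -9 17
*      -> -1 4 -153
drop   -> -1 4
*      -> -4
4      -> -4 4
+      -> 0
-58    -> 0 -58
negate -> 0 58
dup    -> 0 58 58
-5     -> 0 58 58 -5
negate -> 0 58 58 5
+      -> 0 58 63
-      -> 0 -5
swap   -> -5 0
+      -> -5
dup    -> -5 -5
+      -> -10
dup    -> -10 -10
over   -> -10 -10 -10
dup    -> -10 -10 -10 -10
rot    -> -10 -10 -10 -10
+      -> -10 -10 -20
negate -> -10 -10 20

0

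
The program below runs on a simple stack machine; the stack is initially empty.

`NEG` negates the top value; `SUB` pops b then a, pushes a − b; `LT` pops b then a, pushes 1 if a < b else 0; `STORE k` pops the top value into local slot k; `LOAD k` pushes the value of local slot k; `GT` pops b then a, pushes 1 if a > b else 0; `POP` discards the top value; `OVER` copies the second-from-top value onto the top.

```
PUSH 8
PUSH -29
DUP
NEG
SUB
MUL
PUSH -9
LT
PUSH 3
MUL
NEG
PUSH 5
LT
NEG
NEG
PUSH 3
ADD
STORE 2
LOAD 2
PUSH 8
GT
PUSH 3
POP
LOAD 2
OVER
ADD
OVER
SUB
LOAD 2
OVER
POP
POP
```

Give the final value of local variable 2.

4

PUSH 8   -> [8]
PUSH -29 -> [8, -29]
DUP      -> [8, -29, -29]
NEG      -> [8, -29, 29]
SUB      -> [8, -58]
MUL      -> [-464]
PUSH -9  -> [-464, -9]
LT       -> [1]
PUSH 3   -> [1, 3]
MUL      -> [3]
NEG      -> [-3]
PUSH 5   -> [-3, 5]
LT       -> [1]
NEG      -> [-1]
NEG      -> [1]
PUSH 3   -> [1, 3]
ADD      -> [4]
STORE 2  -> []
LOAD 2   -> [4]
PUSH 8   -> [4, 8]
GT       -> [0]
PUSH 3   -> [0, 3]
POP      -> [0]
LOAD 2   -> [0, 4]
OVER     -> [0, 4, 0]
ADD      -> [0, 4]
OVER     -> [0, 4, 0]
SUB      -> [0, 4]
LOAD 2   -> [0, 4, 4]
OVER     -> [0, 4, 4, 4]
POP      -> [0, 4, 4]
POP      -> [0, 4]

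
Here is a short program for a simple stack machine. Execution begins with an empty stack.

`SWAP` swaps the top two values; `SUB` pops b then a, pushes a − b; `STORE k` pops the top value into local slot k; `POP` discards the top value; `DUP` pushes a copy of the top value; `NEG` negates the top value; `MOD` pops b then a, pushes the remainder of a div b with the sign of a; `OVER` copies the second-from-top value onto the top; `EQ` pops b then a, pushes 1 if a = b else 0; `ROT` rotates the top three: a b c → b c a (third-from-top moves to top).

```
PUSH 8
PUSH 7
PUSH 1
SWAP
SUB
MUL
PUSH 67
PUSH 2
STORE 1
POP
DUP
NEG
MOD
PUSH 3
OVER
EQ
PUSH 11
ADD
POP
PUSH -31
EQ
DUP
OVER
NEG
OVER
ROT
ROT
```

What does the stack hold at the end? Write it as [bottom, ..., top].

PUSH 8   : [8]
PUSH 7   : [8, 7]
PUSH 1   : [8, 7, 1]
SWAP     : [8, 1, 7]
SUB      : [8, -6]
MUL      : [-48]
PUSH 67  : [-48, 67]
PUSH 2   : [-48, 67, 2]
STORE 1  : [-48, 67]
POP      : [-48]
DUP      : [-48, -48]
NEG      : [-48, 48]
MOD      : [0]
PUSH 3   : [0, 3]
OVER     : [0, 3, 0]
EQ       : [0, 0]
PUSH 11  : [0, 0, 11]
ADD      : [0, 11]
POP      : [0]
PUSH -31 : [0, -31]
EQ       : [0]
DUP      : [0, 0]
OVER     : [0, 0, 0]
NEG      : [0, 0, 0]
OVER     : [0, 0, 0, 0]
ROT      : [0, 0, 0, 0]
ROT      : [0, 0, 0, 0]

[0, 0, 0, 0]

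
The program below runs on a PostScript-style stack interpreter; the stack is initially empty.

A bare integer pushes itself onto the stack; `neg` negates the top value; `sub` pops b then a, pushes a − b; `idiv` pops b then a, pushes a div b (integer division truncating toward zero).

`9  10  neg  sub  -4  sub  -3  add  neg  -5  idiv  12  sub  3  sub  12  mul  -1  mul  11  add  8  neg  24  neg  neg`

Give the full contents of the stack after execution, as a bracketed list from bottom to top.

[143, -8, 24]

9    → 9
10   → 9 10
neg  → 9 -10
sub  → 19
-4   → 19 -4
sub  → 23
-3   → 23 -3
add  → 20
neg  → -20
-5   → -20 -5
idiv → 4
12   → 4 12
sub  → -8
3    → -8 3
sub  → -11
12   → -11 12
mul  → -132
-1   → -132 -1
mul  → 132
11   → 132 11
add  → 143
8    → 143 8
neg  → 143 -8
24   → 143 -8 24
neg  → 143 -8 -24
neg  → 143 -8 24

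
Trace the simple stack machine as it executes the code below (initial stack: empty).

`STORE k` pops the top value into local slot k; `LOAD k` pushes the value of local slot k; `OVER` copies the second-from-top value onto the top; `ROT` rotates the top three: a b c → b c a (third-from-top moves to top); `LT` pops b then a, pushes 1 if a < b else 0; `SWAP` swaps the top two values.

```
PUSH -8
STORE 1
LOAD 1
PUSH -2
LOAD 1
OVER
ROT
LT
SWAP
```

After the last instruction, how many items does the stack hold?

PUSH -8 → [-8]
STORE 1 → []
LOAD 1  → [-8]
PUSH -2 → [-8, -2]
LOAD 1  → [-8, -2, -8]
OVER    → [-8, -2, -8, -2]
ROT     → [-8, -8, -2, -2]
LT      → [-8, -8, 0]
SWAP    → [-8, 0, -8]

3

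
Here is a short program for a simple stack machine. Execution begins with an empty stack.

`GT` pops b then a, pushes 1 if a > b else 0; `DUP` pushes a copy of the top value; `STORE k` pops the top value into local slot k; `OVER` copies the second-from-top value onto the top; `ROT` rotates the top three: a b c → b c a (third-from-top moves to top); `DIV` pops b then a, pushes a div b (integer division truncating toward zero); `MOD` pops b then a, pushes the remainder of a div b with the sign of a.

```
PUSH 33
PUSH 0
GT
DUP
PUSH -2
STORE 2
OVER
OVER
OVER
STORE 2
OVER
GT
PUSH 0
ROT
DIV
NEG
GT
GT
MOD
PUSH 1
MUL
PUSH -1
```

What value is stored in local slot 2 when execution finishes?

1

PUSH 33 -> 33
PUSH 0  -> 33 0
GT      -> 1
DUP     -> 1 1
PUSH -2 -> 1 1 -2
STORE 2 -> 1 1
OVER    -> 1 1 1
OVER    -> 1 1 1 1
OVER    -> 1 1 1 1 1
STORE 2 -> 1 1 1 1
OVER    -> 1 1 1 1 1
GT      -> 1 1 1 0
PUSH 0  -> 1 1 1 0 0
ROT     -> 1 1 0 0 1
DIV     -> 1 1 0 0
NEG     -> 1 1 0 0
GT      -> 1 1 0
GT      -> 1 1
MOD     -> 0
PUSH 1  -> 0 1
MUL     -> 0
PUSH -1 -> 0 -1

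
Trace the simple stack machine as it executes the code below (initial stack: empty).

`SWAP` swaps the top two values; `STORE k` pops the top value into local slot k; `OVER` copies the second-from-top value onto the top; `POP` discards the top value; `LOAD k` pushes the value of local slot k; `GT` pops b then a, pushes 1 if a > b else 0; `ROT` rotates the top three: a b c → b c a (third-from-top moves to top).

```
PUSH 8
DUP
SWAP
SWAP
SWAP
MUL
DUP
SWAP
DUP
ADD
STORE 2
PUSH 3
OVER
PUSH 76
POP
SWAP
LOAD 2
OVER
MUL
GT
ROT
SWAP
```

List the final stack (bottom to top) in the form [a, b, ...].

[64, 64, 0]

PUSH 8  : [8]
DUP     : [8, 8]
SWAP    : [8, 8]
SWAP    : [8, 8]
SWAP    : [8, 8]
MUL     : [64]
DUP     : [64, 64]
SWAP    : [64, 64]
DUP     : [64, 64, 64]
ADD     : [64, 128]
STORE 2 : [64]
PUSH 3  : [64, 3]
OVER    : [64, 3, 64]
PUSH 76 : [64, 3, 64, 76]
POP     : [64, 3, 64]
SWAP    : [64, 64, 3]
LOAD 2  : [64, 64, 3, 128]
OVER    : [64, 64, 3, 128, 3]
MUL     : [64, 64, 3, 384]
GT      : [64, 64, 0]
ROT     : [64, 0, 64]
SWAP    : [64, 64, 0]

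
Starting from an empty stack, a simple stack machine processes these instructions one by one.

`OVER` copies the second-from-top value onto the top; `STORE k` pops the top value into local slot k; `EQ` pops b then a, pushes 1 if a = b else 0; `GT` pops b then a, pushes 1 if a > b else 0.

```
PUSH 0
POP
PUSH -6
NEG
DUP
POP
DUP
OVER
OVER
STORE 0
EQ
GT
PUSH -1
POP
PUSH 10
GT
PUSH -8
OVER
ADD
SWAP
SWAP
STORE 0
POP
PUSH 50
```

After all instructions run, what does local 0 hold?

-8

PUSH 0   0
POP      (empty)
PUSH -6  -6
NEG      6
DUP      6 6
POP      6
DUP      6 6
OVER     6 6 6
OVER     6 6 6 6
STORE 0  6 6 6
EQ       6 1
GT       1
PUSH -1  1 -1
POP      1
PUSH 10  1 10
GT       0
PUSH -8  0 -8
OVER     0 -8 0
ADD      0 -8
SWAP     -8 0
SWAP     0 -8
STORE 0  0
POP      (empty)
PUSH 50  50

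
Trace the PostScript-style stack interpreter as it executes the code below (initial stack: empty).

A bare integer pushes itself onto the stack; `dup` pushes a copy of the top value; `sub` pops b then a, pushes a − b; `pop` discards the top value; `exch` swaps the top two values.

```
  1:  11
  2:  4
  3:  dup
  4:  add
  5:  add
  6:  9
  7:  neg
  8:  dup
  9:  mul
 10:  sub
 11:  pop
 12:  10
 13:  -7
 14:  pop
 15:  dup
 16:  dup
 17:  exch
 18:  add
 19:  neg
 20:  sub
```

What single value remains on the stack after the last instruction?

30

11   -> 11
4    -> 11 4
dup  -> 11 4 4
add  -> 11 8
add  -> 19
9    -> 19 9
neg  -> 19 -9
dup  -> 19 -9 -9
mul  -> 19 81
sub  -> -62
pop  -> (empty)
10   -> 10
-7   -> 10 -7
pop  -> 10
dup  -> 10 10
dup  -> 10 10 10
exch -> 10 10 10
add  -> 10 20
neg  -> 10 -20
sub  -> 30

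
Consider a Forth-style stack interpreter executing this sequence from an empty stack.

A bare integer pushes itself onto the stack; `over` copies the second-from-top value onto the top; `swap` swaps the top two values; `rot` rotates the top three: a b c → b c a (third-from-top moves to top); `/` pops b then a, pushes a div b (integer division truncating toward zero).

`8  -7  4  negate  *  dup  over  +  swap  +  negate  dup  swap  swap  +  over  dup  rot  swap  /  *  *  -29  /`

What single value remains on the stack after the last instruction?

46

8      → 8
-7     → 8 -7
4      → 8 -7 4
negate → 8 -7 -4
*      → 8 28
dup    → 8 28 28
over   → 8 28 28 28
+      → 8 28 56
swap   → 8 56 28
+      → 8 84
negate → 8 -84
dup    → 8 -84 -84
swap   → 8 -84 -84
swap   → 8 -84 -84
+      → 8 -168
over   → 8 -168 8
dup    → 8 -168 8 8
rot    → 8 8 8 -168
swap   → 8 8 -168 8
/      → 8 8 -21
*      → 8 -168
*      → -1344
-29    → -1344 -29
/      → 46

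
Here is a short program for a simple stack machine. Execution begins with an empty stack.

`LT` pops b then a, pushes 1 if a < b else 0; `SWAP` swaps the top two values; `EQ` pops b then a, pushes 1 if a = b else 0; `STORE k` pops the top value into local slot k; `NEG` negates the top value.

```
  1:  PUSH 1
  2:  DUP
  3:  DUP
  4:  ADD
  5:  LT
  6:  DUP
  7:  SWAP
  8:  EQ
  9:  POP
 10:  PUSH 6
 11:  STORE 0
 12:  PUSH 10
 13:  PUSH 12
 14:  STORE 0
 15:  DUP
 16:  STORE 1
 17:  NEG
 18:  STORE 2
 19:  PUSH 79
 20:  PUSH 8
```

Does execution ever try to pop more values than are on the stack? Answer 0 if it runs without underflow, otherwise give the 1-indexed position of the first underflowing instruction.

0

PUSH 1  : 1
DUP     : 1 1
DUP     : 1 1 1
ADD     : 1 2
LT      : 1
DUP     : 1 1
SWAP    : 1 1
EQ      : 1
POP     : (empty)
PUSH 6  : 6
STORE 0 : (empty)
PUSH 10 : 10
PUSH 12 : 10 12
STORE 0 : 10
DUP     : 10 10
STORE 1 : 10
NEG     : -10
STORE 2 : (empty)
PUSH 79 : 79
PUSH 8  : 79 8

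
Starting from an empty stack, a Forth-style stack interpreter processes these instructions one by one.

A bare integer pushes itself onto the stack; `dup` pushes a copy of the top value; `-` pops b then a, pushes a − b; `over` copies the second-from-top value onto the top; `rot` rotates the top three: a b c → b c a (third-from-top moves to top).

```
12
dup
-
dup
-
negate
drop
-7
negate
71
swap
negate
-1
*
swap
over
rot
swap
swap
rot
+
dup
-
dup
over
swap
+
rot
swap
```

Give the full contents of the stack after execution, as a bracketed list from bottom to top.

[0, 7, 0]

12     → [12]
dup    → [12, 12]
-      → [0]
dup    → [0, 0]
-      → [0]
negate → [0]
drop   → []
-7     → [-7]
negate → [7]
71     → [7, 71]
swap   → [71, 7]
negate → [71, -7]
-1     → [71, -7, -1]
*      → [71, 7]
swap   → [7, 71]
over   → [7, 71, 7]
rot    → [71, 7, 7]
swap   → [71, 7, 7]
swap   → [71, 7, 7]
rot    → [7, 7, 71]
+      → [7, 78]
dup    → [7, 78, 78]
-      → [7, 0]
dup    → [7, 0, 0]
over   → [7, 0, 0, 0]
swap   → [7, 0, 0, 0]
+      → [7, 0, 0]
rot    → [0, 0, 7]
swap   → [0, 7, 0]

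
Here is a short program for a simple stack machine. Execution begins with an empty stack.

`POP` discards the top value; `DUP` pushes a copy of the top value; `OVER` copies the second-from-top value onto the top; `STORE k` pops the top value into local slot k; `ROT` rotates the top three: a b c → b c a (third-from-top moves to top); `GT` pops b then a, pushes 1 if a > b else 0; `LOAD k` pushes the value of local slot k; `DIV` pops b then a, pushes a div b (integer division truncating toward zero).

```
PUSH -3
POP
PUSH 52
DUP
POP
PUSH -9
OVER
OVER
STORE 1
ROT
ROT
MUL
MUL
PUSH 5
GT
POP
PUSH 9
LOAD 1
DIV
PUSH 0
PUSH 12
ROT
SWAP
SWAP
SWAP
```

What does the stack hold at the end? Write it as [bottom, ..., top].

[0, -1, 12]

PUSH -3 -> [-3]
POP     -> []
PUSH 52 -> [52]
DUP     -> [52, 52]
POP     -> [52]
PUSH -9 -> [52, -9]
OVER    -> [52, -9, 52]
OVER    -> [52, -9, 52, -9]
STORE 1 -> [52, -9, 52]
ROT     -> [-9, 52, 52]
ROT     -> [52, 52, -9]
MUL     -> [52, -468]
MUL     -> [-24336]
PUSH 5  -> [-24336, 5]
GT      -> [0]
POP     -> []
PUSH 9  -> [9]
LOAD 1  -> [9, -9]
DIV     -> [-1]
PUSH 0  -> [-1, 0]
PUSH 12 -> [-1, 0, 12]
ROT     -> [0, 12, -1]
SWAP    -> [0, -1, 12]
SWAP    -> [0, 12, -1]
SWAP    -> [0, -1, 12]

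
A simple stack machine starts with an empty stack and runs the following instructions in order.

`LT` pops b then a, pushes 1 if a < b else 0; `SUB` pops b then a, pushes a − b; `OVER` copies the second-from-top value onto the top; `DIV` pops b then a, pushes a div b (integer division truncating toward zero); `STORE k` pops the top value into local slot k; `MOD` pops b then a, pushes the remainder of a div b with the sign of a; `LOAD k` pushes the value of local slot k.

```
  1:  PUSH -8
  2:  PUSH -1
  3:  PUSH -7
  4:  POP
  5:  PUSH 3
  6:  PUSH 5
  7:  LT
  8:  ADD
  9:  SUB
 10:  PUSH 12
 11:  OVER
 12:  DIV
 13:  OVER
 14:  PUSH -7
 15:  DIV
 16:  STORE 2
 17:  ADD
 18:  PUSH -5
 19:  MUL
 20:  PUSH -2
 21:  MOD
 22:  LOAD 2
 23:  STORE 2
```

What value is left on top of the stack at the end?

PUSH -8 → [-8]
PUSH -1 → [-8, -1]
PUSH -7 → [-8, -1, -7]
POP     → [-8, -1]
PUSH 3  → [-8, -1, 3]
PUSH 5  → [-8, -1, 3, 5]
LT      → [-8, -1, 1]
ADD     → [-8, 0]
SUB     → [-8]
PUSH 12 → [-8, 12]
OVER    → [-8, 12, -8]
DIV     → [-8, -1]
OVER    → [-8, -1, -8]
PUSH -7 → [-8, -1, -8, -7]
DIV     → [-8, -1, 1]
STORE 2 → [-8, -1]
ADD     → [-9]
PUSH -5 → [-9, -5]
MUL     → [45]
PUSH -2 → [45, -2]
MOD     → [1]
LOAD 2  → [1, 1]
STORE 2 → [1]

1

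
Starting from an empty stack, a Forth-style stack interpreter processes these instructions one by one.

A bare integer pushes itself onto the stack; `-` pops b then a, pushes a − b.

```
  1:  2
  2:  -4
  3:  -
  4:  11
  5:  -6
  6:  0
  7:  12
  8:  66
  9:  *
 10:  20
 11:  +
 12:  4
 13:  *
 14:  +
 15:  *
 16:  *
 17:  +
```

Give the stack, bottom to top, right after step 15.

2  : [2]
-4 : [2, -4]
-  : [6]
11 : [6, 11]
-6 : [6, 11, -6]
0  : [6, 11, -6, 0]
12 : [6, 11, -6, 0, 12]
66 : [6, 11, -6, 0, 12, 66]
*  : [6, 11, -6, 0, 792]
20 : [6, 11, -6, 0, 792, 20]
+  : [6, 11, -6, 0, 812]
4  : [6, 11, -6, 0, 812, 4]
*  : [6, 11, -6, 0, 3248]
+  : [6, 11, -6, 3248]
*  : [6, 11, -19488]

[6, 11, -19488]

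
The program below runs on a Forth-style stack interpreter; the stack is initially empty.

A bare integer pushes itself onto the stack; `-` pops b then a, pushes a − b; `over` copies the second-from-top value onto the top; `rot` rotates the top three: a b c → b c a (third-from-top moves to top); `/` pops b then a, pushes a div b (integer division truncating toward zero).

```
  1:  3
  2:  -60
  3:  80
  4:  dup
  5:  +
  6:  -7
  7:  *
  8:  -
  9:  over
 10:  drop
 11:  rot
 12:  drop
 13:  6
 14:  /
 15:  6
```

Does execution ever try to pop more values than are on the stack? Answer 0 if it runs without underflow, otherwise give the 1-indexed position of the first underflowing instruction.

11

3    → 3
-60  → 3 -60
80   → 3 -60 80
dup  → 3 -60 80 80
+    → 3 -60 160
-7   → 3 -60 160 -7
*    → 3 -60 -1120
-    → 3 1060
over → 3 1060 3
drop → 3 1060
rot  — needs 3 operands, stack has 2 → underflow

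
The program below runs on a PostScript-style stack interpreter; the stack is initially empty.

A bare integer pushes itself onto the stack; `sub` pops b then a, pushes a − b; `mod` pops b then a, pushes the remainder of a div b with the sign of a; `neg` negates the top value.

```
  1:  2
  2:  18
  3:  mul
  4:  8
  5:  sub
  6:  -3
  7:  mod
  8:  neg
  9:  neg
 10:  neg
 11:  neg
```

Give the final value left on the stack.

1

2   : 2
18  : 2 18
mul : 36
8   : 36 8
sub : 28
-3  : 28 -3
mod : 1
neg : -1
neg : 1
neg : -1
neg : 1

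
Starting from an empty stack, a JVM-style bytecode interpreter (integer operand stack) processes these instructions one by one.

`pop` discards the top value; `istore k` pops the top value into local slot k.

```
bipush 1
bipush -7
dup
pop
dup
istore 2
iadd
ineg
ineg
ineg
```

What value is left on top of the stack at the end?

bipush 1  -> 1
bipush -7 -> 1 -7
dup       -> 1 -7 -7
pop       -> 1 -7
dup       -> 1 -7 -7
istore 2  -> 1 -7
iadd      -> -6
ineg      -> 6
ineg      -> -6
ineg      -> 6

6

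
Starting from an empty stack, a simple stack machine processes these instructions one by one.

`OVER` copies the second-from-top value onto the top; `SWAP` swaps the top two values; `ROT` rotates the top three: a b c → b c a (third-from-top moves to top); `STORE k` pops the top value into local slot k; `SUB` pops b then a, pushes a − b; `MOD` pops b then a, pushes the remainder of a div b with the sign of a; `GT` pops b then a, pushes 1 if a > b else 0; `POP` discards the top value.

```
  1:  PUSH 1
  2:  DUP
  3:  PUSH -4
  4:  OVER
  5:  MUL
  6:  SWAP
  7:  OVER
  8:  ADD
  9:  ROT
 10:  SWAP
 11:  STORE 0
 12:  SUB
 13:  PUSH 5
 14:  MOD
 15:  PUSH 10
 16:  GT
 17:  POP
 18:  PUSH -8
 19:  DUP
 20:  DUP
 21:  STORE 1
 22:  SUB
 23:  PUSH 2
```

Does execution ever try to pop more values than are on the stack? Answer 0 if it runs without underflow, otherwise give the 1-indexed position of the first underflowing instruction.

PUSH 1  : [1]
DUP     : [1, 1]
PUSH -4 : [1, 1, -4]
OVER    : [1, 1, -4, 1]
MUL     : [1, 1, -4]
SWAP    : [1, -4, 1]
OVER    : [1, -4, 1, -4]
ADD     : [1, -4, -3]
ROT     : [-4, -3, 1]
SWAP    : [-4, 1, -3]
STORE 0 : [-4, 1]
SUB     : [-5]
PUSH 5  : [-5, 5]
MOD     : [0]
PUSH 10 : [0, 10]
GT      : [0]
POP     : []
PUSH -8 : [-8]
DUP     : [-8, -8]
DUP     : [-8, -8, -8]
STORE 1 : [-8, -8]
SUB     : [0]
PUSH 2  : [0, 2]

0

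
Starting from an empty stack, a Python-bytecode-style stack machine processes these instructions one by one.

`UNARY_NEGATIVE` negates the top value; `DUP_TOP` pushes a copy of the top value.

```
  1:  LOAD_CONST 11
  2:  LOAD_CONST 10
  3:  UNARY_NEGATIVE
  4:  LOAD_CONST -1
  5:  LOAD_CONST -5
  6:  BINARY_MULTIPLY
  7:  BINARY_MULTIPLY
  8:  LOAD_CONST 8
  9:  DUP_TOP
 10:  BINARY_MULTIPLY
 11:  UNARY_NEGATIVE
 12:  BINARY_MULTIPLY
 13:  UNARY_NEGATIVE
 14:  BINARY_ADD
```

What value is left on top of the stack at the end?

LOAD_CONST 11   → [11]
LOAD_CONST 10   → [11, 10]
UNARY_NEGATIVE  → [11, -10]
LOAD_CONST -1   → [11, -10, -1]
LOAD_CONST -5   → [11, -10, -1, -5]
BINARY_MULTIPLY → [11, -10, 5]
BINARY_MULTIPLY → [11, -50]
LOAD_CONST 8    → [11, -50, 8]
DUP_TOP         → [11, -50, 8, 8]
BINARY_MULTIPLY → [11, -50, 64]
UNARY_NEGATIVE  → [11, -50, -64]
BINARY_MULTIPLY → [11, 3200]
UNARY_NEGATIVE  → [11, -3200]
BINARY_ADD      → [-3189]

-3189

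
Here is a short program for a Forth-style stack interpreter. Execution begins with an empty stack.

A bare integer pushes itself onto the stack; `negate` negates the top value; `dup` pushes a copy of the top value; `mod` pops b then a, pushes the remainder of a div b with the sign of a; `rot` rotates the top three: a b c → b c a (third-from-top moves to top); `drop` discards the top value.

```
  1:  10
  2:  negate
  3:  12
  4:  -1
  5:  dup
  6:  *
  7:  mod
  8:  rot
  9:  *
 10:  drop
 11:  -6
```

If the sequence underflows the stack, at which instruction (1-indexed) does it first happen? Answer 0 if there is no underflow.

8

10      [10]
negate  [-10]
12      [-10, 12]
-1      [-10, 12, -1]
dup     [-10, 12, -1, -1]
*       [-10, 12, 1]
mod     [-10, 0]
rot  — needs 3 operands, stack has 2 → underflow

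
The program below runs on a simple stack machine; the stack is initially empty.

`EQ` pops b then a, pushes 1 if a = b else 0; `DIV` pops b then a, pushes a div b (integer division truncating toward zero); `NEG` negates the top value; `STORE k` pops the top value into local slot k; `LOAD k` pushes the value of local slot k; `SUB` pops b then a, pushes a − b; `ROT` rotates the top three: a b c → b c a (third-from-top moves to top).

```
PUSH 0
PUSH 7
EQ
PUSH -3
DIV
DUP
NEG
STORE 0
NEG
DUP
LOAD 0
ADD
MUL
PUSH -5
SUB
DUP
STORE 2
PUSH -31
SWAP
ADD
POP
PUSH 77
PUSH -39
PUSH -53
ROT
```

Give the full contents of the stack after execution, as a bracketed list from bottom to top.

[-39, -53, 77]

PUSH 0   : [0]
PUSH 7   : [0, 7]
EQ       : [0]
PUSH -3  : [0, -3]
DIV      : [0]
DUP      : [0, 0]
NEG      : [0, 0]
STORE 0  : [0]
NEG      : [0]
DUP      : [0, 0]
LOAD 0   : [0, 0, 0]
ADD      : [0, 0]
MUL      : [0]
PUSH -5  : [0, -5]
SUB      : [5]
DUP      : [5, 5]
STORE 2  : [5]
PUSH -31 : [5, -31]
SWAP     : [-31, 5]
ADD      : [-26]
POP      : []
PUSH 77  : [77]
PUSH -39 : [77, -39]
PUSH -53 : [77, -39, -53]
ROT      : [-39, -53, 77]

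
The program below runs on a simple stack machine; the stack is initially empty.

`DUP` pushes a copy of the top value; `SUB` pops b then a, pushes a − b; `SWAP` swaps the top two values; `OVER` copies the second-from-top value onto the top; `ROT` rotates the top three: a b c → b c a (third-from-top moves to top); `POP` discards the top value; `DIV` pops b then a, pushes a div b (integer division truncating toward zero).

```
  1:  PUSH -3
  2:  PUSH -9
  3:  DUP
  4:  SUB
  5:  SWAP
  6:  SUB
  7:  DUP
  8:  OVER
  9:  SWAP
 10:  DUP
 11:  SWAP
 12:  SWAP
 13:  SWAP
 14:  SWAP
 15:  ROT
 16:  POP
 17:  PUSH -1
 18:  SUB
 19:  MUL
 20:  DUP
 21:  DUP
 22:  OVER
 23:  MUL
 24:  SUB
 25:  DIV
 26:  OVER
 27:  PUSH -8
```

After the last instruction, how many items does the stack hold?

PUSH -3  [-3]
PUSH -9  [-3, -9]
DUP      [-3, -9, -9]
SUB      [-3, 0]
SWAP     [0, -3]
SUB      [3]
DUP      [3, 3]
OVER     [3, 3, 3]
SWAP     [3, 3, 3]
DUP      [3, 3, 3, 3]
SWAP     [3, 3, 3, 3]
SWAP     [3, 3, 3, 3]
SWAP     [3, 3, 3, 3]
SWAP     [3, 3, 3, 3]
ROT      [3, 3, 3, 3]
POP      [3, 3, 3]
PUSH -1  [3, 3, 3, -1]
SUB      [3, 3, 4]
MUL      [3, 12]
DUP      [3, 12, 12]
DUP      [3, 12, 12, 12]
OVER     [3, 12, 12, 12, 12]
MUL      [3, 12, 12, 144]
SUB      [3, 12, -132]
DIV      [3, 0]
OVER     [3, 0, 3]
PUSH -8  [3, 0, 3, -8]

4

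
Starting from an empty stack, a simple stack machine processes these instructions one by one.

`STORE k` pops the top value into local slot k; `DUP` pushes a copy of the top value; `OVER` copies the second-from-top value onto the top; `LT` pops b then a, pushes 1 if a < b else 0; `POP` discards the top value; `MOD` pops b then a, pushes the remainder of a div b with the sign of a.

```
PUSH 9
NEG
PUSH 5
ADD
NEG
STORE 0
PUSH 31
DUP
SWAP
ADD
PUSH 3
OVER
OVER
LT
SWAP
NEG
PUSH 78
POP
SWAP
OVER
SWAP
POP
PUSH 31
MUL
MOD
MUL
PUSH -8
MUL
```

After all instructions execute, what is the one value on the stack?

PUSH 9  -> [9]
NEG     -> [-9]
PUSH 5  -> [-9, 5]
ADD     -> [-4]
NEG     -> [4]
STORE 0 -> []
PUSH 31 -> [31]
DUP     -> [31, 31]
SWAP    -> [31, 31]
ADD     -> [62]
PUSH 3  -> [62, 3]
OVER    -> [62, 3, 62]
OVER    -> [62, 3, 62, 3]
LT      -> [62, 3, 0]
SWAP    -> [62, 0, 3]
NEG     -> [62, 0, -3]
PUSH 78 -> [62, 0, -3, 78]
POP     -> [62, 0, -3]
SWAP    -> [62, -3, 0]
OVER    -> [62, -3, 0, -3]
SWAP    -> [62, -3, -3, 0]
POP     -> [62, -3, -3]
PUSH 31 -> [62, -3, -3, 31]
MUL     -> [62, -3, -93]
MOD     -> [62, -3]
MUL     -> [-186]
PUSH -8 -> [-186, -8]
MUL     -> [1488]

1488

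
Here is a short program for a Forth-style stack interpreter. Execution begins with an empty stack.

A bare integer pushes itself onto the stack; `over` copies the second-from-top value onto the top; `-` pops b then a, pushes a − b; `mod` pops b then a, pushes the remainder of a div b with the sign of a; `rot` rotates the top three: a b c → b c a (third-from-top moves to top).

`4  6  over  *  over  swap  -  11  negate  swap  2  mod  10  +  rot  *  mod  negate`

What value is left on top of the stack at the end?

11

4      : [4]
6      : [4, 6]
over   : [4, 6, 4]
*      : [4, 24]
over   : [4, 24, 4]
swap   : [4, 4, 24]
-      : [4, -20]
11     : [4, -20, 11]
negate : [4, -20, -11]
swap   : [4, -11, -20]
2      : [4, -11, -20, 2]
mod    : [4, -11, 0]
10     : [4, -11, 0, 10]
+      : [4, -11, 10]
rot    : [-11, 10, 4]
*      : [-11, 40]
mod    : [-11]
negate : [11]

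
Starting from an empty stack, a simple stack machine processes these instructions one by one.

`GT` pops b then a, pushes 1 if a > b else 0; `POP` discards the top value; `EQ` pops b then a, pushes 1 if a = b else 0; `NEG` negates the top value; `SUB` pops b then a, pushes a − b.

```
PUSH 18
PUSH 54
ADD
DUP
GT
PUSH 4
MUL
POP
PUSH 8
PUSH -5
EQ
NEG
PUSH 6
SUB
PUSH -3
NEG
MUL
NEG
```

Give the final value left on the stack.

PUSH 18  [18]
PUSH 54  [18, 54]
ADD      [72]
DUP      [72, 72]
GT       [0]
PUSH 4   [0, 4]
MUL      [0]
POP      []
PUSH 8   [8]
PUSH -5  [8, -5]
EQ       [0]
NEG      [0]
PUSH 6   [0, 6]
SUB      [-6]
PUSH -3  [-6, -3]
NEG      [-6, 3]
MUL      [-18]
NEG      [18]

18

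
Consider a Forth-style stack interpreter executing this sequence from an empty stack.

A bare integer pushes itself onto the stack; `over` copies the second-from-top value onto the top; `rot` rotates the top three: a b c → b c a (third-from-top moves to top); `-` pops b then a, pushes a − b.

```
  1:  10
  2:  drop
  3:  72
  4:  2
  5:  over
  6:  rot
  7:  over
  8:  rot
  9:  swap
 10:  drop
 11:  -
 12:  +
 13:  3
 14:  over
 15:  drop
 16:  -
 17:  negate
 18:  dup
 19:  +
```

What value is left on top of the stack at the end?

2

10     → 10
drop   → (empty)
72     → 72
2      → 72 2
over   → 72 2 72
rot    → 2 72 72
over   → 2 72 72 72
rot    → 2 72 72 72
swap   → 2 72 72 72
drop   → 2 72 72
-      → 2 0
+      → 2
3      → 2 3
over   → 2 3 2
drop   → 2 3
-      → -1
negate → 1
dup    → 1 1
+      → 2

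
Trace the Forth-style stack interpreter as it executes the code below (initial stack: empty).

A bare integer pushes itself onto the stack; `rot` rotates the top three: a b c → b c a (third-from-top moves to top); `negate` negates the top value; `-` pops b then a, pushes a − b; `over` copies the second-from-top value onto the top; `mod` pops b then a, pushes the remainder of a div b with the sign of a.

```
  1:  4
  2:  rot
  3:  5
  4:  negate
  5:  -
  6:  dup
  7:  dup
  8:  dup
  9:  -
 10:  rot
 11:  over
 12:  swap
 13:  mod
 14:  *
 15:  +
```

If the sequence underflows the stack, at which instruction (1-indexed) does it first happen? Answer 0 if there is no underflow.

4  4
rot  — needs 3 operands, stack has 1 → underflow

2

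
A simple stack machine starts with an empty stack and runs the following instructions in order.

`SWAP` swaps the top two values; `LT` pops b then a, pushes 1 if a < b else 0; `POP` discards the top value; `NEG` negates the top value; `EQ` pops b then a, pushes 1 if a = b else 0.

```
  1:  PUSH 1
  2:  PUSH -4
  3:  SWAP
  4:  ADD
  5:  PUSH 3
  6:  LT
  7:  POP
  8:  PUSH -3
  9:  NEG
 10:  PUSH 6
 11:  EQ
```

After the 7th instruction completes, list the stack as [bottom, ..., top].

PUSH 1  → 1
PUSH -4 → 1 -4
SWAP    → -4 1
ADD     → -3
PUSH 3  → -3 3
LT      → 1
POP     → (empty)

[]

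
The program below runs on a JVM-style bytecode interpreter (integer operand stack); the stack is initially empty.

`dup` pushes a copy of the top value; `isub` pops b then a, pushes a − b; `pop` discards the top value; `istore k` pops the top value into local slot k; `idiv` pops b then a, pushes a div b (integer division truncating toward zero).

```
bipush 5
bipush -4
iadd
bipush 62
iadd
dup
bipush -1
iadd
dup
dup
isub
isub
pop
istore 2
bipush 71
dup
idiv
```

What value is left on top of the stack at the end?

bipush 5   5
bipush -4  5 -4
iadd       1
bipush 62  1 62
iadd       63
dup        63 63
bipush -1  63 63 -1
iadd       63 62
dup        63 62 62
dup        63 62 62 62
isub       63 62 0
isub       63 62
pop        63
istore 2   (empty)
bipush 71  71
dup        71 71
idiv       1

1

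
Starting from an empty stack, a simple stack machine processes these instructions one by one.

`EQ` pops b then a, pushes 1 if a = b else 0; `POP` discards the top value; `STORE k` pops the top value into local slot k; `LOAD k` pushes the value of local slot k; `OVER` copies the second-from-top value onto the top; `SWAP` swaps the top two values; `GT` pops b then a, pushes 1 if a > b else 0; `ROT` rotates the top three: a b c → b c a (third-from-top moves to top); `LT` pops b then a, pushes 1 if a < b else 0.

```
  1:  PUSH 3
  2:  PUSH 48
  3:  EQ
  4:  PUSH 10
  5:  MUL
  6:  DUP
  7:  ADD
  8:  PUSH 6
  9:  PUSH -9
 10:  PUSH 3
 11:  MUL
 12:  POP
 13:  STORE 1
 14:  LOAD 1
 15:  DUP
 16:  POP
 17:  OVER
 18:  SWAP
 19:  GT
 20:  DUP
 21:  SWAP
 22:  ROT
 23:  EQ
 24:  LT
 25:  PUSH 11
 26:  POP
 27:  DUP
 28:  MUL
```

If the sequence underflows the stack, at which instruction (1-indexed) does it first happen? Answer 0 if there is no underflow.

PUSH 3  : [3]
PUSH 48 : [3, 48]
EQ      : [0]
PUSH 10 : [0, 10]
MUL     : [0]
DUP     : [0, 0]
ADD     : [0]
PUSH 6  : [0, 6]
PUSH -9 : [0, 6, -9]
PUSH 3  : [0, 6, -9, 3]
MUL     : [0, 6, -27]
POP     : [0, 6]
STORE 1 : [0]
LOAD 1  : [0, 6]
DUP     : [0, 6, 6]
POP     : [0, 6]
OVER    : [0, 6, 0]
SWAP    : [0, 0, 6]
GT      : [0, 0]
DUP     : [0, 0, 0]
SWAP    : [0, 0, 0]
ROT     : [0, 0, 0]
EQ      : [0, 1]
LT      : [1]
PUSH 11 : [1, 11]
POP     : [1]
DUP     : [1, 1]
MUL     : [1]

0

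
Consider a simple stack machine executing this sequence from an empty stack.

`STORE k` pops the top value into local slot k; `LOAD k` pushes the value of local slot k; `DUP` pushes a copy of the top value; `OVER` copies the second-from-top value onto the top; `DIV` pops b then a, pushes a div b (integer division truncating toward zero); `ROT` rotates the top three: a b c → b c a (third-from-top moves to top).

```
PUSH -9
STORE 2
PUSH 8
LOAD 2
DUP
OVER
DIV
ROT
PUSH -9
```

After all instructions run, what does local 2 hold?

PUSH -9 : [-9]
STORE 2 : []
PUSH 8  : [8]
LOAD 2  : [8, -9]
DUP     : [8, -9, -9]
OVER    : [8, -9, -9, -9]
DIV     : [8, -9, 1]
ROT     : [-9, 1, 8]
PUSH -9 : [-9, 1, 8, -9]

-9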